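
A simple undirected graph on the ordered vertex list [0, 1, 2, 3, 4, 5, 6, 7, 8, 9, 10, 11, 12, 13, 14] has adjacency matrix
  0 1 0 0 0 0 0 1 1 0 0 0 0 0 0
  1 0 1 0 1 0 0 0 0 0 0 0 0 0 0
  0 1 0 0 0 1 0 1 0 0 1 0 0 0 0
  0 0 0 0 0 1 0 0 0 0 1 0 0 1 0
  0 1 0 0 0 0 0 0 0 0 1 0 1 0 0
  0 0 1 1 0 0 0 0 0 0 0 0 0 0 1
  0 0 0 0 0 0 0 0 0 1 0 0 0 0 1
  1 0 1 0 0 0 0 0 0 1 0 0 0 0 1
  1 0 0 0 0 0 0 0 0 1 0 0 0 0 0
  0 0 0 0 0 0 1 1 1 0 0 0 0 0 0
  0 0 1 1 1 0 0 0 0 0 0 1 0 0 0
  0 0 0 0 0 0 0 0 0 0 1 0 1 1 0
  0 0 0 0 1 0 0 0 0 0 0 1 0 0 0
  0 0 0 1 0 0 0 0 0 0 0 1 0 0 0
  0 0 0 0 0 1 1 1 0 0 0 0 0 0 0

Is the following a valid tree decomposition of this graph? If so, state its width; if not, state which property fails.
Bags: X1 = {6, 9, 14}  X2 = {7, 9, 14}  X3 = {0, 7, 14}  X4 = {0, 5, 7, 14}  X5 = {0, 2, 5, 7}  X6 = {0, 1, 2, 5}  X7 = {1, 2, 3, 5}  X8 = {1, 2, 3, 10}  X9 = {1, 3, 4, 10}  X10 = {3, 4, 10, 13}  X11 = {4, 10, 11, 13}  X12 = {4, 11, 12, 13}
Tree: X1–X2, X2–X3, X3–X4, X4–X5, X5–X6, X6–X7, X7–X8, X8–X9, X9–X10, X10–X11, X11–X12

No — vertex 8 appears in no bag.

A tree decomposition must satisfy three properties: every vertex lies in some bag; for every edge, both endpoints lie together in some bag; and for every vertex, the bags containing it form a connected subtree. Here vertex 8 appears in no bag, so the decomposition is invalid.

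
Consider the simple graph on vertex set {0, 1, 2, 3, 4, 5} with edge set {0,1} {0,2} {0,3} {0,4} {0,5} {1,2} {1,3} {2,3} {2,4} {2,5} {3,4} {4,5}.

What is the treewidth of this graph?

A width-3 tree decomposition is:
Bags: B1 = {0, 2, 3, 4}  B2 = {0, 2, 4, 5}  B3 = {0, 1, 2, 3}
Tree: B1–B2, B1–B3
Every bag has size at most 4, so the width is 4 − 1 = 3 and tw(G) ≤ 3. Conversely, {0, 1, 2, 3} is a clique of size 4, and the vertices of any clique must share a bag in every tree decomposition; so some bag has ≥ 4 vertices and tw(G) ≥ 3. Hence tw(G) = 3 exactly.

3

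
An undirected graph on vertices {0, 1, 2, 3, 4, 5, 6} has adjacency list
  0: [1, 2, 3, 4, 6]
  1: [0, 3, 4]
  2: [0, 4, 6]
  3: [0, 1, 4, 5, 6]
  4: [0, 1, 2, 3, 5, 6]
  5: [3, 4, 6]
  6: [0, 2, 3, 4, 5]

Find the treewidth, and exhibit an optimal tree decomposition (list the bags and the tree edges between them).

Treewidth 3.
Bags: B1 = {0, 3, 4, 6}  B2 = {0, 1, 3, 4}  B3 = {3, 4, 5, 6}  B4 = {0, 2, 4, 6}
Tree: B1–B2, B1–B3, B1–B4

The largest bag has 4 vertices, giving width 3; this decomposition certifies tw(G) ≤ 3. Conversely, {0, 2, 4, 6} is a clique of size 4, and the vertices of any clique must share a bag in every tree decomposition; so some bag has ≥ 4 vertices and tw(G) ≥ 3. Therefore the treewidth is 3.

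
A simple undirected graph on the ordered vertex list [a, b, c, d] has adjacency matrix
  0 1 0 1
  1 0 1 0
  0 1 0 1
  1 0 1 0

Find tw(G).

A width-2 tree decomposition is:
Bags: B1 = {a, b, d}  B2 = {b, c, d}
Tree: B1–B2
The largest bag has 3 vertices, giving width 2; this decomposition certifies tw(G) ≤ 2. Since d–a–b–c–d is a cycle in G, G is not acyclic. Forests are exactly the graphs of treewidth ≤ 1, so tw(G) ≥ 2. Therefore the treewidth is 2.

2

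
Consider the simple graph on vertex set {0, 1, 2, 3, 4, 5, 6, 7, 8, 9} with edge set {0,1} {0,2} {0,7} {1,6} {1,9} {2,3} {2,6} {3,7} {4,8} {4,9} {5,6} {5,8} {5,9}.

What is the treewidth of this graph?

2

A width-2 tree decomposition is:
Bags: B1 = {2, 3, 7}  B2 = {0, 2, 7}  B3 = {0, 2, 6}  B4 = {0, 1, 6}  B5 = {1, 5, 6}  B6 = {1, 5, 9}  B7 = {5, 8, 9}  B8 = {4, 8, 9}
Tree: B1–B2, B2–B3, B3–B4, B4–B5, B5–B6, B6–B7, B7–B8
Every bag has size at most 3, so the width is 3 − 1 = 2 and tw(G) ≤ 2. Since 3–7–0–2–3 is a cycle in G, G is not acyclic. Forests are exactly the graphs of treewidth ≤ 1, so tw(G) ≥ 2. The upper and lower bounds meet at 2, so that is the treewidth.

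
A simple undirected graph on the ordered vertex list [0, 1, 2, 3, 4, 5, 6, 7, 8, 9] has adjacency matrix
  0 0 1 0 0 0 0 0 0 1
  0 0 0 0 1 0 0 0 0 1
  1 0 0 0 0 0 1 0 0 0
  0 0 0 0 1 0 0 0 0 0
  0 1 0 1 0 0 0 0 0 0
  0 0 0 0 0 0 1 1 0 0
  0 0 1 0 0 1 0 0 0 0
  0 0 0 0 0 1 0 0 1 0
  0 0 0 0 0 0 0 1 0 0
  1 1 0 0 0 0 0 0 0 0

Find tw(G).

1

A width-1 tree decomposition is:
Bags: B1 = {7, 8}  B2 = {5, 7}  B3 = {5, 6}  B4 = {2, 6}  B5 = {0, 2}  B6 = {0, 9}  B7 = {1, 9}  B8 = {1, 4}  B9 = {3, 4}
Tree: B1–B2, B2–B3, B3–B4, B4–B5, B5–B6, B6–B7, B7–B8, B8–B9
Each bag holds 2 vertices, so the decomposition has width 1, which upper-bounds the treewidth. Since G has at least one edge (e.g. 8–7), it is not an edgeless graph, so tw(G) ≥ 1. Therefore the treewidth is 1.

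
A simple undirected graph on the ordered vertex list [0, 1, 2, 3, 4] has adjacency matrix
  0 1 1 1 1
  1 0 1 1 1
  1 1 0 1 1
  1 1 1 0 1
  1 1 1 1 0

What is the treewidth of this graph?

4

A width-4 tree decomposition is:
Bags: B1 = {0, 1, 2, 3, 4}
Tree: (single bag)
A single bag containing all 5 vertices is trivially a valid decomposition of width 4. For the lower bound, the 5 vertices {0, 1, 2, 3, 4} are pairwise adjacent, and any tree decomposition puts a clique entirely inside one bag — forcing width ≥ 4. Therefore the treewidth is 4.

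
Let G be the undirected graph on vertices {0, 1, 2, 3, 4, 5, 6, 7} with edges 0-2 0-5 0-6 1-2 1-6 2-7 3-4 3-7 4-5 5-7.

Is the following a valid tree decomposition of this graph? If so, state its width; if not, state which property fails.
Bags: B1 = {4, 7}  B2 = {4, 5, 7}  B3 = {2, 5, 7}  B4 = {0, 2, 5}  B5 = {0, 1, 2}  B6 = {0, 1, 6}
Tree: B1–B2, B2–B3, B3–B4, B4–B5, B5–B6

No — vertex 3 appears in no bag.

A tree decomposition must satisfy three properties: every vertex lies in some bag; for every edge, both endpoints lie together in some bag; and for every vertex, the bags containing it form a connected subtree. Here vertex 3 appears in no bag, so the decomposition is invalid.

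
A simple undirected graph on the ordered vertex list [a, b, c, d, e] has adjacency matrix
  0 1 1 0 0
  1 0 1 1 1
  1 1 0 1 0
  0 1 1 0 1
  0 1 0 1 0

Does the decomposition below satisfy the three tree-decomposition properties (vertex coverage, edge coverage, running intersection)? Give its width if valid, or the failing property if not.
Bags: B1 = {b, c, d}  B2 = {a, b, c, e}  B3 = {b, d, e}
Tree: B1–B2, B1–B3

A tree decomposition must satisfy three properties: every vertex lies in some bag; for every edge, both endpoints lie together in some bag; and for every vertex, the bags containing it form a connected subtree. Here bags containing vertex e are not connected in the tree, so the decomposition is invalid.

No — bags containing vertex e are not connected in the tree.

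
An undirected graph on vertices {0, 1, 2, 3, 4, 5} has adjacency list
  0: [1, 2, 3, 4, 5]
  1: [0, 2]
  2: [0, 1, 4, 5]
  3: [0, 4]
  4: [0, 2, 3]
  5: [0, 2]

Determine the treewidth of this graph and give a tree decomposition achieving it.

Every bag has size at most 3, so the width is 3 − 1 = 2 and tw(G) ≤ 2. On the other hand G contains the 3-clique {0, 1, 2}. A clique must lie in a single bag of any decomposition, so no decomposition can have width below 2. Therefore the treewidth is 2.

Treewidth 2.
One such decomposition:
Bags: B1 = {0, 2, 4}  B2 = {0, 2, 5}  B3 = {0, 3, 4}  B4 = {0, 1, 2}
Tree: B1–B2, B1–B3, B2–B4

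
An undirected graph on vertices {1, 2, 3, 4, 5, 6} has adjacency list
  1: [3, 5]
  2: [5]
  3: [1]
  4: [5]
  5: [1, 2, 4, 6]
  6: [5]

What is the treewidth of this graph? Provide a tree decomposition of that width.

Treewidth 1.
Bags: B1 = {5, 6}  B2 = {1, 5}  B3 = {4, 5}  B4 = {1, 3}  B5 = {2, 5}
Tree: B1–B2, B1–B3, B2–B4, B2–B5

The largest bag has 2 vertices, giving width 1; this decomposition certifies tw(G) ≤ 1. Since G has at least one edge (e.g. 6–5), it is not an edgeless graph, so tw(G) ≥ 1. Therefore the treewidth is 1.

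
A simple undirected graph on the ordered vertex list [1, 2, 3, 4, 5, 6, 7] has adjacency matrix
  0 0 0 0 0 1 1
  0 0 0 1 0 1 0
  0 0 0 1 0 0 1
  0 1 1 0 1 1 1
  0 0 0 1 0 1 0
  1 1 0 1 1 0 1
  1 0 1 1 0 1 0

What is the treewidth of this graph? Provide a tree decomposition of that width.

Each bag holds 3 vertices, so the decomposition has width 2, which upper-bounds the treewidth. For the lower bound, the 3 vertices {1, 6, 7} are pairwise adjacent, and any tree decomposition puts a clique entirely inside one bag — forcing width ≥ 2. Therefore the treewidth is 2.

Treewidth 2.
Bags: B1 = {2, 4, 6}  B2 = {4, 6, 7}  B3 = {1, 6, 7}  B4 = {4, 5, 6}  B5 = {3, 4, 7}
Tree: B1–B2, B2–B3, B1–B4, B2–B5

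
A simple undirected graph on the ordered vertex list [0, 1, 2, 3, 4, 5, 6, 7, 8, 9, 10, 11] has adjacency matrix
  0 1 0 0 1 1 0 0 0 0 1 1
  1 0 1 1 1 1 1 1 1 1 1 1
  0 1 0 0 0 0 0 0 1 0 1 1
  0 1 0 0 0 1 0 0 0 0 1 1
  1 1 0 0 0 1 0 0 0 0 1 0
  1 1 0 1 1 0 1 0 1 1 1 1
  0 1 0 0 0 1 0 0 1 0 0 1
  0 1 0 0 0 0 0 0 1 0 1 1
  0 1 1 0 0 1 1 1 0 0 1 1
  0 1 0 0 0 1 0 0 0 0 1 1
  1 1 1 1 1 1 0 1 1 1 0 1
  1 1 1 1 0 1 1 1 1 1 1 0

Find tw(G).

4

A width-4 tree decomposition is:
Bags: B1 = {1, 5, 8, 10, 11}  B2 = {1, 5, 6, 8, 11}  B3 = {1, 3, 5, 10, 11}  B4 = {1, 5, 9, 10, 11}  B5 = {1, 7, 8, 10, 11}  B6 = {1, 2, 8, 10, 11}  B7 = {0, 1, 5, 10, 11}  B8 = {0, 1, 4, 5, 10}
Tree: B1–B2, B1–B3, B3–B4, B1–B5, B1–B6, B1–B7, B7–B8
Every bag has size at most 5, so the width is 5 − 1 = 4 and tw(G) ≤ 4. Conversely, {1, 2, 8, 10, 11} is a clique of size 5, and the vertices of any clique must share a bag in every tree decomposition; so some bag has ≥ 5 vertices and tw(G) ≥ 4. Therefore the treewidth is 4.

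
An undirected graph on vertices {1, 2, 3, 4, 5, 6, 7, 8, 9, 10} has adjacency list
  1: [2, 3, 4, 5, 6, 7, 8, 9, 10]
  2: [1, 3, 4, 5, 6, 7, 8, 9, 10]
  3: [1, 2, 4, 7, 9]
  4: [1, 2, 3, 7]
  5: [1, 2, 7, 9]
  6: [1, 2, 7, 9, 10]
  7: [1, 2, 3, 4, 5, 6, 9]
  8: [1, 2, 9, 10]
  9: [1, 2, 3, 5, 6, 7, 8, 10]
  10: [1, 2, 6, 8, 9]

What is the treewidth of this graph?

A width-4 tree decomposition is:
Bags: B1 = {1, 2, 3, 7, 9}  B2 = {1, 2, 6, 7, 9}  B3 = {1, 2, 3, 4, 7}  B4 = {1, 2, 6, 9, 10}  B5 = {1, 2, 5, 7, 9}  B6 = {1, 2, 8, 9, 10}
Tree: B1–B2, B1–B3, B2–B4, B1–B5, B4–B6
The largest bag has 5 vertices, giving width 4; this decomposition certifies tw(G) ≤ 4. On the other hand G contains the 5-clique {1, 2, 8, 9, 10}. A clique must lie in a single bag of any decomposition, so no decomposition can have width below 4. Combining the bounds, tw(G) = 4.

4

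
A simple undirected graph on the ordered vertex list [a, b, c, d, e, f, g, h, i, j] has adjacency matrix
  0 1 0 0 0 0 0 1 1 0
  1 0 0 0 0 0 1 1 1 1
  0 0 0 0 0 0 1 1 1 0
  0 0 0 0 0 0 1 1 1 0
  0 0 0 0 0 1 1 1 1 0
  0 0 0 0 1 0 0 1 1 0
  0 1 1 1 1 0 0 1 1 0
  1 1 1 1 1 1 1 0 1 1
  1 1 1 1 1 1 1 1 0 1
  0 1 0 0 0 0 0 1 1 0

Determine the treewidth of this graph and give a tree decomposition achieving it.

The largest bag has 4 vertices, giving width 3; this decomposition certifies tw(G) ≤ 3. For the lower bound, the 4 vertices {d, g, h, i} are pairwise adjacent, and any tree decomposition puts a clique entirely inside one bag — forcing width ≥ 3. The upper and lower bounds meet at 3, so that is the treewidth.

Treewidth 3.
One optimal decomposition is:
Bags: B1 = {b, g, h, i}  B2 = {b, h, i, j}  B3 = {c, g, h, i}  B4 = {e, g, h, i}  B5 = {a, b, h, i}  B6 = {d, g, h, i}  B7 = {e, f, h, i}
Tree: B1–B2, B1–B3, B1–B4, B2–B5, B1–B6, B4–B7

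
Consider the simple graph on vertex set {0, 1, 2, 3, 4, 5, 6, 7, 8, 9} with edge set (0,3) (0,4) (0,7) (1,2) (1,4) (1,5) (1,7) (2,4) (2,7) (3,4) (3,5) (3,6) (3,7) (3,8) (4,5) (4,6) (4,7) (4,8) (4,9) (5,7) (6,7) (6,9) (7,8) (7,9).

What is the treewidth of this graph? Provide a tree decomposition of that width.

Each bag holds 4 vertices, so the decomposition has width 3, which upper-bounds the treewidth. Conversely, {1, 2, 4, 7} is a clique of size 4, and the vertices of any clique must share a bag in every tree decomposition; so some bag has ≥ 4 vertices and tw(G) ≥ 3. The upper and lower bounds meet at 3, so that is the treewidth.

Treewidth 3.
Bags: B1 = {3, 4, 5, 7}  B2 = {3, 4, 6, 7}  B3 = {1, 4, 5, 7}  B4 = {3, 4, 7, 8}  B5 = {0, 3, 4, 7}  B6 = {1, 2, 4, 7}  B7 = {4, 6, 7, 9}
Tree: B1–B2, B1–B3, B2–B4, B4–B5, B3–B6, B2–B7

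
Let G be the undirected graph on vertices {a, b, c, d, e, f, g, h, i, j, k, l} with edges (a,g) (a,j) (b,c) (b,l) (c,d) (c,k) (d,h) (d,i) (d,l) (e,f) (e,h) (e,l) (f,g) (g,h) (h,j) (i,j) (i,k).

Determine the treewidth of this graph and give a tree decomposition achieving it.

Every bag has size at most 4, so the width is 4 − 1 = 3 and tw(G) ≤ 3. For the lower bound: the 4 vertex sets {b,c,k}, {l}, {d}, {e,h,i,j} are disjoint, each induces a connected subgraph, and every pair is joined by at least one edge of G. Contracting each set to a single vertex therefore yields K_{4} as a minor, and since treewidth is minor-monotone, tw(G) ≥ tw(K_{4}) = 3. Combining the bounds, tw(G) = 3.

Treewidth 3.
One such decomposition:
Bags: B1 = {b, c, k, l}  B2 = {c, d, k, l}  B3 = {d, i, k, l}  B4 = {d, e, i, l}  B5 = {d, e, h, i}  B6 = {e, h, i, j}  B7 = {e, f, h, j}  B8 = {f, g, h, j}  B9 = {a, f, g, j}
Tree: B1–B2, B2–B3, B3–B4, B4–B5, B5–B6, B6–B7, B7–B8, B8–B9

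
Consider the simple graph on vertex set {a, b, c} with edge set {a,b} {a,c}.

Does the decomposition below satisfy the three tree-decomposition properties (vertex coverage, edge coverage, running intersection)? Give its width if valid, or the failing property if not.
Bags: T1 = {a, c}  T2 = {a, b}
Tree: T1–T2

Every vertex of G appears in some bag (union = {a, b, c}); every edge is covered by a bag; and for each vertex v the set of bags containing v is connected in the bag tree. The decomposition is therefore valid. The largest bag has 2 vertices, so the width is 1.

Yes; width 1.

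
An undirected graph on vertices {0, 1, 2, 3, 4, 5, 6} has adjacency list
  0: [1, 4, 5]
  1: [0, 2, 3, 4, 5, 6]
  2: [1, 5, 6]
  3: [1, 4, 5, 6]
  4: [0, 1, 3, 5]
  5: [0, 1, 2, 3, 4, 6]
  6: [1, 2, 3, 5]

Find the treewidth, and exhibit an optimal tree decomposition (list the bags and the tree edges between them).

The largest bag has 4 vertices, giving width 3; this decomposition certifies tw(G) ≤ 3. On the other hand G contains the 4-clique {0, 1, 4, 5}. A clique must lie in a single bag of any decomposition, so no decomposition can have width below 3. Combining the bounds, tw(G) = 3.

Treewidth 3.
One optimal decomposition is:
Bags: B1 = {0, 1, 4, 5}  B2 = {1, 3, 4, 5}  B3 = {1, 3, 5, 6}  B4 = {1, 2, 5, 6}
Tree: B1–B2, B2–B3, B3–B4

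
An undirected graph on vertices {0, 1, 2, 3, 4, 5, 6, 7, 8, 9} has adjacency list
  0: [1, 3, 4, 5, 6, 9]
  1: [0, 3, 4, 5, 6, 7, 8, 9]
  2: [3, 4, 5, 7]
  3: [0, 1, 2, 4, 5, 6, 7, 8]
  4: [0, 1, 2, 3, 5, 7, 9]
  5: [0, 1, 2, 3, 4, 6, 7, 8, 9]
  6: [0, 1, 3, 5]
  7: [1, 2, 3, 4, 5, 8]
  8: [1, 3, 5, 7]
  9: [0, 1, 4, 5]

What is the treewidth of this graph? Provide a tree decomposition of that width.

Each bag holds 5 vertices, so the decomposition has width 4, which upper-bounds the treewidth. On the other hand G contains the 5-clique {0, 1, 4, 5, 9}. A clique must lie in a single bag of any decomposition, so no decomposition can have width below 4. Hence tw(G) = 4 exactly.

Treewidth 4.
One such decomposition:
Bags: B1 = {0, 1, 3, 5, 6}  B2 = {0, 1, 3, 4, 5}  B3 = {1, 3, 4, 5, 7}  B4 = {0, 1, 4, 5, 9}  B5 = {2, 3, 4, 5, 7}  B6 = {1, 3, 5, 7, 8}
Tree: B1–B2, B2–B3, B2–B4, B3–B5, B3–B6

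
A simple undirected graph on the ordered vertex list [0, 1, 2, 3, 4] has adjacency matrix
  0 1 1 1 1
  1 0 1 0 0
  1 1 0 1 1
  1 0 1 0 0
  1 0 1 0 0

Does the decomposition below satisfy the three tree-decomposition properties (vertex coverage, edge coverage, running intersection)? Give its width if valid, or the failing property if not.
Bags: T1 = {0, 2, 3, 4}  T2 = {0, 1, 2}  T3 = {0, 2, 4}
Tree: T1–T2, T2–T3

A tree decomposition must satisfy three properties: every vertex lies in some bag; for every edge, both endpoints lie together in some bag; and for every vertex, the bags containing it form a connected subtree. Here bags containing vertex 4 are not connected in the tree, so the decomposition is invalid.

No — bags containing vertex 4 are not connected in the tree.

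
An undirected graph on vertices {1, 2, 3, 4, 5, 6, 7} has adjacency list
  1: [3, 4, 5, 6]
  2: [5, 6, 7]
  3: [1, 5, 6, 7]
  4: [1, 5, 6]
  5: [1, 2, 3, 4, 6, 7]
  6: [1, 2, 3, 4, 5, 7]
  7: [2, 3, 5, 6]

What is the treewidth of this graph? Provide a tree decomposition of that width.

The largest bag has 4 vertices, giving width 3; this decomposition certifies tw(G) ≤ 3. On the other hand G contains the 4-clique {1, 3, 5, 6}. A clique must lie in a single bag of any decomposition, so no decomposition can have width below 3. The upper and lower bounds meet at 3, so that is the treewidth.

Treewidth 3.
Bags: B1 = {1, 3, 5, 6}  B2 = {3, 5, 6, 7}  B3 = {1, 4, 5, 6}  B4 = {2, 5, 6, 7}
Tree: B1–B2, B1–B3, B2–B4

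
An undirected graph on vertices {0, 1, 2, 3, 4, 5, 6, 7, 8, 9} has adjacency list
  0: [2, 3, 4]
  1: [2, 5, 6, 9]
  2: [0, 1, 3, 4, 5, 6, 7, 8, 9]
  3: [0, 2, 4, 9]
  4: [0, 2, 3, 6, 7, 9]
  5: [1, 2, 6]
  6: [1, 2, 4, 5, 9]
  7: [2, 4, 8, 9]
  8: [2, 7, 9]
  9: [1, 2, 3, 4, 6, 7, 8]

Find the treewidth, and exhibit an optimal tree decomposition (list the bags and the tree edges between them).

Treewidth 3.
One such decomposition:
Bags: B1 = {2, 4, 6, 9}  B2 = {2, 3, 4, 9}  B3 = {1, 2, 6, 9}  B4 = {0, 2, 3, 4}  B5 = {2, 4, 7, 9}  B6 = {2, 7, 8, 9}  B7 = {1, 2, 5, 6}
Tree: B1–B2, B1–B3, B2–B4, B1–B5, B5–B6, B3–B7

The largest bag has 4 vertices, giving width 3; this decomposition certifies tw(G) ≤ 3. Conversely, {0, 2, 3, 4} is a clique of size 4, and the vertices of any clique must share a bag in every tree decomposition; so some bag has ≥ 4 vertices and tw(G) ≥ 3. The upper and lower bounds meet at 3, so that is the treewidth.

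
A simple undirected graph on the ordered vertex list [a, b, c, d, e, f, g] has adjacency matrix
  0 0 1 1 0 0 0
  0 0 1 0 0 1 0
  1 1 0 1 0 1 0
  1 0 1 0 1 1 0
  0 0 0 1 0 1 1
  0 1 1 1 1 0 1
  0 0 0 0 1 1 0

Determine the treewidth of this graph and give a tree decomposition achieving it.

Treewidth 2.
Bags: B1 = {e, f, g}  B2 = {d, e, f}  B3 = {c, d, f}  B4 = {b, c, f}  B5 = {a, c, d}
Tree: B1–B2, B2–B3, B3–B4, B3–B5

The largest bag has 3 vertices, giving width 2; this decomposition certifies tw(G) ≤ 2. For the lower bound, the 3 vertices {a, c, d} are pairwise adjacent, and any tree decomposition puts a clique entirely inside one bag — forcing width ≥ 2. Hence tw(G) = 2 exactly.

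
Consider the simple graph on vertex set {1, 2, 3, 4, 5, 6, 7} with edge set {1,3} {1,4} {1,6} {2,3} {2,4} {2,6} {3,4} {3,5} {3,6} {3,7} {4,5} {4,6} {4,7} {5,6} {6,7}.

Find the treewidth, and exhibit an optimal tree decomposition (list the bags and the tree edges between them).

Treewidth 3.
One optimal decomposition is:
Bags: B1 = {1, 3, 4, 6}  B2 = {3, 4, 6, 7}  B3 = {3, 4, 5, 6}  B4 = {2, 3, 4, 6}
Tree: B1–B2, B2–B3, B2–B4

Every bag has size at most 4, so the width is 4 − 1 = 3 and tw(G) ≤ 3. For the lower bound, the 4 vertices {1, 3, 4, 6} are pairwise adjacent, and any tree decomposition puts a clique entirely inside one bag — forcing width ≥ 3. The upper and lower bounds meet at 3, so that is the treewidth.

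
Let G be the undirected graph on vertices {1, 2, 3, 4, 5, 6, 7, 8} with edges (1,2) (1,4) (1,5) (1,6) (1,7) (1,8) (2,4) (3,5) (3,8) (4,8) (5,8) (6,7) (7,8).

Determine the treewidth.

A width-2 tree decomposition is:
Bags: B1 = {1, 7, 8}  B2 = {1, 4, 8}  B3 = {1, 5, 8}  B4 = {1, 6, 7}  B5 = {1, 2, 4}  B6 = {3, 5, 8}
Tree: B1–B2, B1–B3, B1–B4, B2–B5, B3–B6
Each bag holds 3 vertices, so the decomposition has width 2, which upper-bounds the treewidth. On the other hand G contains the 3-clique {1, 4, 8}. A clique must lie in a single bag of any decomposition, so no decomposition can have width below 2. Hence tw(G) = 2 exactly.

2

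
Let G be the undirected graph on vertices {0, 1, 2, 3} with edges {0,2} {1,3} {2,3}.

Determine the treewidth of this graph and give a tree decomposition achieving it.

Each bag holds 2 vertices, so the decomposition has width 1, which upper-bounds the treewidth. G has an edge, so its treewidth is at least 1. Combining the bounds, tw(G) = 1.

Treewidth 1.
Bags: B1 = {1, 3}  B2 = {2, 3}  B3 = {0, 2}
Tree: B1–B2, B2–B3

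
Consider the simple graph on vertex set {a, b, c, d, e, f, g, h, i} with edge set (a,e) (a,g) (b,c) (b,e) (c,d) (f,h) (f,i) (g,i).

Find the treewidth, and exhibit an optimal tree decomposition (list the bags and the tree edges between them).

Every bag has size at most 2, so the width is 2 − 1 = 1 and tw(G) ≤ 1. Any graph with an edge has treewidth ≥ 1, and G has the edge h–f. Combining the bounds, tw(G) = 1.

Treewidth 1.
Bags: B1 = {f, h}  B2 = {f, i}  B3 = {g, i}  B4 = {a, g}  B5 = {a, e}  B6 = {b, e}  B7 = {b, c}  B8 = {c, d}
Tree: B1–B2, B2–B3, B3–B4, B4–B5, B5–B6, B6–B7, B7–B8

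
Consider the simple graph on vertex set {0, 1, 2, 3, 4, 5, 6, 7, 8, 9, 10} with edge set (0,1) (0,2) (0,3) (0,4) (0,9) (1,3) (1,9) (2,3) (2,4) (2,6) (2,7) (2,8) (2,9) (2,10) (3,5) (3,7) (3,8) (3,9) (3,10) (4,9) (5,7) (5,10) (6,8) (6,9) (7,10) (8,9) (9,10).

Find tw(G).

A width-3 tree decomposition is:
Bags: B1 = {2, 3, 9, 10}  B2 = {2, 3, 8, 9}  B3 = {2, 6, 8, 9}  B4 = {0, 2, 3, 9}  B5 = {0, 1, 3, 9}  B6 = {2, 3, 7, 10}  B7 = {3, 5, 7, 10}  B8 = {0, 2, 4, 9}
Tree: B1–B2, B2–B3, B2–B4, B4–B5, B1–B6, B6–B7, B4–B8
The largest bag has 4 vertices, giving width 3; this decomposition certifies tw(G) ≤ 3. On the other hand G contains the 4-clique {0, 1, 3, 9}. A clique must lie in a single bag of any decomposition, so no decomposition can have width below 3. Therefore the treewidth is 3.

3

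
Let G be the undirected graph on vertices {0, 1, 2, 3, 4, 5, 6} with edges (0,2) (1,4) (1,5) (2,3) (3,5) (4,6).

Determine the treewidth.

A width-1 tree decomposition is:
Bags: B1 = {4, 6}  B2 = {1, 4}  B3 = {1, 5}  B4 = {3, 5}  B5 = {2, 3}  B6 = {0, 2}
Tree: B1–B2, B2–B3, B3–B4, B4–B5, B5–B6
The largest bag has 2 vertices, giving width 1; this decomposition certifies tw(G) ≤ 1. Any graph with an edge has treewidth ≥ 1, and G has the edge 6–4. Combining the bounds, tw(G) = 1.

1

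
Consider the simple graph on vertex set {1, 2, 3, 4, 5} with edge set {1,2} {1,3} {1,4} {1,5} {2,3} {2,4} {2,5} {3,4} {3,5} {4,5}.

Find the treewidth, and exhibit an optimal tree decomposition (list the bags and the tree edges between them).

Treewidth 4.
One such decomposition:
Bags: B1 = {1, 2, 3, 4, 5}
Tree: (single bag)

A single bag containing all 5 vertices is trivially a valid decomposition of width 4. For the lower bound, the 5 vertices {1, 2, 3, 4, 5} are pairwise adjacent, and any tree decomposition puts a clique entirely inside one bag — forcing width ≥ 4. Hence tw(G) = 4 exactly.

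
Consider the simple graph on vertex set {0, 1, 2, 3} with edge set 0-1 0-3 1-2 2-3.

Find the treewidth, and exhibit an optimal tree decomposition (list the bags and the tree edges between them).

Treewidth 2.
One such decomposition:
Bags: B1 = {1, 2, 3}  B2 = {0, 1, 3}
Tree: B1–B2

The largest bag has 3 vertices, giving width 2; this decomposition certifies tw(G) ≤ 2. For the lower bound, G contains the cycle 3–2–1–0–3, so G is not a forest; only forests have treewidth ≤ 1, hence tw(G) ≥ 2. Hence tw(G) = 2 exactly.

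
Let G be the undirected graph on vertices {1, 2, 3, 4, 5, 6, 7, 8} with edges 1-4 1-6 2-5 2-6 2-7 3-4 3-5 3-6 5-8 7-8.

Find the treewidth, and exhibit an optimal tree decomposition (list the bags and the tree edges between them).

Treewidth 2.
One optimal decomposition is:
Bags: B1 = {5, 7, 8}  B2 = {2, 5, 7}  B3 = {2, 3, 5}  B4 = {2, 3, 6}  B5 = {3, 4, 6}  B6 = {1, 4, 6}
Tree: B1–B2, B2–B3, B3–B4, B4–B5, B5–B6

Every bag has size at most 3, so the width is 3 − 1 = 2 and tw(G) ≤ 2. For the lower bound, G contains the cycle 8–7–2–5–8, so G is not a forest; only forests have treewidth ≤ 1, hence tw(G) ≥ 2. Therefore the treewidth is 2.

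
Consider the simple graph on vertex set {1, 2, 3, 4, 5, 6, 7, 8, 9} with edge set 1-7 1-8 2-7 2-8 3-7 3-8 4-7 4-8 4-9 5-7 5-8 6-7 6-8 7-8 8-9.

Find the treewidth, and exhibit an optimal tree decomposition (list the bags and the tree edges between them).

Treewidth 2.
One optimal decomposition is:
Bags: B1 = {5, 7, 8}  B2 = {2, 7, 8}  B3 = {4, 7, 8}  B4 = {4, 8, 9}  B5 = {3, 7, 8}  B6 = {1, 7, 8}  B7 = {6, 7, 8}
Tree: B1–B2, B2–B3, B3–B4, B2–B5, B5–B6, B3–B7

Every bag has size at most 3, so the width is 3 − 1 = 2 and tw(G) ≤ 2. On the other hand G contains the 3-clique {4, 8, 9}. A clique must lie in a single bag of any decomposition, so no decomposition can have width below 2. Hence tw(G) = 2 exactly.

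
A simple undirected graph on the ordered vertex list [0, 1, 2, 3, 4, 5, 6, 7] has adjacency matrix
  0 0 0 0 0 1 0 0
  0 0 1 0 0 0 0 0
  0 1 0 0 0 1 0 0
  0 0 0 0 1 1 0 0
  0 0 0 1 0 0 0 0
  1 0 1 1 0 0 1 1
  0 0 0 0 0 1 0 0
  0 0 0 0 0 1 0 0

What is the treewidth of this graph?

1

A width-1 tree decomposition is:
Bags: B1 = {2, 5}  B2 = {0, 5}  B3 = {3, 5}  B4 = {3, 4}  B5 = {5, 6}  B6 = {5, 7}  B7 = {1, 2}
Tree: B1–B2, B1–B3, B3–B4, B1–B5, B2–B6, B1–B7
The largest bag has 2 vertices, giving width 1; this decomposition certifies tw(G) ≤ 1. Since G has at least one edge (e.g. 5–2), it is not an edgeless graph, so tw(G) ≥ 1. Hence tw(G) = 1 exactly.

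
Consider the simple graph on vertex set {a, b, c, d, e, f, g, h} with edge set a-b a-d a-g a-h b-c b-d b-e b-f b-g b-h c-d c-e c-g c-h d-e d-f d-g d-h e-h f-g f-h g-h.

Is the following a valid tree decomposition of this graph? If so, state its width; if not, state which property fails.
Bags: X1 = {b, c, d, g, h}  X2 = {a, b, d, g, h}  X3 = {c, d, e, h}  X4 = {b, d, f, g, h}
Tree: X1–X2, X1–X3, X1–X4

A tree decomposition must satisfy three properties: every vertex lies in some bag; for every edge, both endpoints lie together in some bag; and for every vertex, the bags containing it form a connected subtree. Here edge (b,e) lies in no bag, so the decomposition is invalid.

No — edge (b,e) lies in no bag.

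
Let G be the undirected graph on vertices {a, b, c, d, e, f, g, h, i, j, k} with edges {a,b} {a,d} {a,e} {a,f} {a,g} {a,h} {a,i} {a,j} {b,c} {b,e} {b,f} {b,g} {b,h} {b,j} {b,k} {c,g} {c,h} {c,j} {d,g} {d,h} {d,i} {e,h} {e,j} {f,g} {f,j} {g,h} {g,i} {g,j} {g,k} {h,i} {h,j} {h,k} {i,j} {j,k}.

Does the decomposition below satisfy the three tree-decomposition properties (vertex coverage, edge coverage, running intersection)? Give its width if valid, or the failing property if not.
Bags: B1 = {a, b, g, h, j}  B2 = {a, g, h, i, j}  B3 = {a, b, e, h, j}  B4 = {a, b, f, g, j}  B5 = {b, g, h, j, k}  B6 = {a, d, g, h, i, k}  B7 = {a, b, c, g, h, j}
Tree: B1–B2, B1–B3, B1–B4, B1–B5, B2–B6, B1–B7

No — bags containing vertex k are not connected in the tree.

A tree decomposition must satisfy three properties: every vertex lies in some bag; for every edge, both endpoints lie together in some bag; and for every vertex, the bags containing it form a connected subtree. Here bags containing vertex k are not connected in the tree, so the decomposition is invalid.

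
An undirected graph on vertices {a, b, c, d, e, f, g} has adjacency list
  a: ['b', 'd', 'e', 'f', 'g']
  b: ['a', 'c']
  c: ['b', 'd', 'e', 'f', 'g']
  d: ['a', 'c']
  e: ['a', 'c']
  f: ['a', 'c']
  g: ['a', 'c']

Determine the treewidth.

A width-2 tree decomposition is:
Bags: B1 = {a, b, c}  B2 = {a, c, d}  B3 = {a, c, f}  B4 = {a, c, e}  B5 = {a, c, g}
Tree: B1–B2, B2–B3, B3–B4, B4–B5
Each bag holds 3 vertices, so the decomposition has width 2, which upper-bounds the treewidth. The edges c–b–a–d–c form a cycle, so G is not a tree and its treewidth is at least 2. The upper and lower bounds meet at 2, so that is the treewidth.

2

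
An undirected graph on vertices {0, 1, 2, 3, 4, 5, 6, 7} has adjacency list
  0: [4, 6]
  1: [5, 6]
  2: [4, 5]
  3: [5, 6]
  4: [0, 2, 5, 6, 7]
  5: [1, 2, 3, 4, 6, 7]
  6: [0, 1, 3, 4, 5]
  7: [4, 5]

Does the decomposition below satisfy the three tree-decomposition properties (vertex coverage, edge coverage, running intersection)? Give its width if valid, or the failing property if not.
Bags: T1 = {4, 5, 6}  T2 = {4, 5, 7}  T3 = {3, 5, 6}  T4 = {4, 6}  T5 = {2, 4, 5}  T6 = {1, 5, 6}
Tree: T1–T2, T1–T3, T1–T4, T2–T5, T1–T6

A tree decomposition must satisfy three properties: every vertex lies in some bag; for every edge, both endpoints lie together in some bag; and for every vertex, the bags containing it form a connected subtree. Here vertex 0 appears in no bag, so the decomposition is invalid.

No — vertex 0 appears in no bag.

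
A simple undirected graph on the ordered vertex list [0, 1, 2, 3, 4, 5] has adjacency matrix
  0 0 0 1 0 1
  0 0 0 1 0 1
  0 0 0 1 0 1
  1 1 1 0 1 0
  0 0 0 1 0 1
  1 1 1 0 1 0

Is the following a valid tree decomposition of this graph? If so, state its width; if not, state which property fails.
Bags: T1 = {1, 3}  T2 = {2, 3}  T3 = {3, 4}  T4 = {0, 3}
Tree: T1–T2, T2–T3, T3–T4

No — vertex 5 appears in no bag.

A tree decomposition must satisfy three properties: every vertex lies in some bag; for every edge, both endpoints lie together in some bag; and for every vertex, the bags containing it form a connected subtree. Here vertex 5 appears in no bag, so the decomposition is invalid.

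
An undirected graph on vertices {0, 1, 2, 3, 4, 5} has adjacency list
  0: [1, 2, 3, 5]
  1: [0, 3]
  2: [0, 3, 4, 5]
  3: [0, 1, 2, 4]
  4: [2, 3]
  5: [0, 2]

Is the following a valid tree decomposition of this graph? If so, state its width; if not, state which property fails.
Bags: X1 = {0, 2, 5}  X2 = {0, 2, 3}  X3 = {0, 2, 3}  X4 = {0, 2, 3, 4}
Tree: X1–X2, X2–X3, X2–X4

No — vertex 1 appears in no bag.

A tree decomposition must satisfy three properties: every vertex lies in some bag; for every edge, both endpoints lie together in some bag; and for every vertex, the bags containing it form a connected subtree. Here vertex 1 appears in no bag, so the decomposition is invalid.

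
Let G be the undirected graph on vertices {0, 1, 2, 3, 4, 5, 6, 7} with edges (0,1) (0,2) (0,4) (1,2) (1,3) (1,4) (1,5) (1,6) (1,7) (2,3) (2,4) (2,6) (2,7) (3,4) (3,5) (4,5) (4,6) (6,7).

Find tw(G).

3

A width-3 tree decomposition is:
Bags: B1 = {1, 2, 4, 6}  B2 = {1, 2, 3, 4}  B3 = {0, 1, 2, 4}  B4 = {1, 2, 6, 7}  B5 = {1, 3, 4, 5}
Tree: B1–B2, B2–B3, B1–B4, B2–B5
Each bag holds 4 vertices, so the decomposition has width 3, which upper-bounds the treewidth. Conversely, {0, 1, 2, 4} is a clique of size 4, and the vertices of any clique must share a bag in every tree decomposition; so some bag has ≥ 4 vertices and tw(G) ≥ 3. Therefore the treewidth is 3.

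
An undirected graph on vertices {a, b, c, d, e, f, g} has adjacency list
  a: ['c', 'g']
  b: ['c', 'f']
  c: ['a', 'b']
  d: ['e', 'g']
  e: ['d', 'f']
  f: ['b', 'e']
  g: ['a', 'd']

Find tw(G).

A width-2 tree decomposition is:
Bags: B1 = {a, b, c}  B2 = {a, b, g}  B3 = {b, d, g}  B4 = {b, d, e}  B5 = {b, e, f}
Tree: B1–B2, B2–B3, B3–B4, B4–B5
Every bag has size at most 3, so the width is 3 − 1 = 2 and tw(G) ≤ 2. Since b–c–a–g–d–e–f–b is a cycle in G, G is not acyclic. Forests are exactly the graphs of treewidth ≤ 1, so tw(G) ≥ 2. Therefore the treewidth is 2.

2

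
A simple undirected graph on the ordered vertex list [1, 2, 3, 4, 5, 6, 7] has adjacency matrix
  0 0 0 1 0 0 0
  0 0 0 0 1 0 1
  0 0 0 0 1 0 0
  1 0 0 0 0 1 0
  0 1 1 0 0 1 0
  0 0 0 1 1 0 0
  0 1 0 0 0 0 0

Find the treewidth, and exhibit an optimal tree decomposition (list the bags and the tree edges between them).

Treewidth 1.
One such decomposition:
Bags: B1 = {4, 6}  B2 = {5, 6}  B3 = {2, 5}  B4 = {3, 5}  B5 = {1, 4}  B6 = {2, 7}
Tree: B1–B2, B2–B3, B3–B4, B1–B5, B3–B6

The largest bag has 2 vertices, giving width 1; this decomposition certifies tw(G) ≤ 1. Any graph with an edge has treewidth ≥ 1, and G has the edge 6–4. Therefore the treewidth is 1.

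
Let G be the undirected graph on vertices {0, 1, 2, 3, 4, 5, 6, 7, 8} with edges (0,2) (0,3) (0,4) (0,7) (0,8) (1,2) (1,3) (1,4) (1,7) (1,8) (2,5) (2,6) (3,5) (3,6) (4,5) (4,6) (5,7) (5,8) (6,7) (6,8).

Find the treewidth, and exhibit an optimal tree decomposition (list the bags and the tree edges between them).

Treewidth 4.
One such decomposition:
Bags: B1 = {0, 1, 3, 5, 6}  B2 = {0, 1, 5, 6, 8}  B3 = {0, 1, 2, 5, 6}  B4 = {0, 1, 5, 6, 7}  B5 = {0, 1, 4, 5, 6}
Tree: B1–B2, B2–B3, B3–B4, B4–B5

Each bag holds 5 vertices, so the decomposition has width 4, which upper-bounds the treewidth. For the lower bound: the 5 vertex sets {1,3}, {0,8}, {2,5}, {6}, {7} are disjoint, each induces a connected subgraph, and every pair is joined by at least one edge of G. Contracting each set to a single vertex therefore yields K_{5} as a minor, and since treewidth is minor-monotone, tw(G) ≥ tw(K_{5}) = 4. The upper and lower bounds meet at 4, so that is the treewidth.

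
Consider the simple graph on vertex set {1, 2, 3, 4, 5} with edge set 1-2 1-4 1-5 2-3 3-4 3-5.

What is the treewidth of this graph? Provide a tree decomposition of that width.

Every bag has size at most 3, so the width is 3 − 1 = 2 and tw(G) ≤ 2. For the lower bound, G contains the cycle 5–3–4–1–5, so G is not a forest; only forests have treewidth ≤ 1, hence tw(G) ≥ 2. Therefore the treewidth is 2.

Treewidth 2.
One optimal decomposition is:
Bags: B1 = {1, 3, 5}  B2 = {1, 3, 4}  B3 = {1, 2, 3}
Tree: B1–B2, B2–B3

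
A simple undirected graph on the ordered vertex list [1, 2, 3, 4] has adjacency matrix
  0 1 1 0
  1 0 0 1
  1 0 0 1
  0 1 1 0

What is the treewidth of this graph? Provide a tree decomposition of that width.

The largest bag has 3 vertices, giving width 2; this decomposition certifies tw(G) ≤ 2. For the lower bound, G contains the cycle 2–4–3–1–2, so G is not a forest; only forests have treewidth ≤ 1, hence tw(G) ≥ 2. Hence tw(G) = 2 exactly.

Treewidth 2.
Bags: B1 = {2, 3, 4}  B2 = {1, 2, 3}
Tree: B1–B2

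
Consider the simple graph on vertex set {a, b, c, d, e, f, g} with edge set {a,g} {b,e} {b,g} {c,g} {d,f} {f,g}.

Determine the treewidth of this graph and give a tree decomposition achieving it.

The largest bag has 2 vertices, giving width 1; this decomposition certifies tw(G) ≤ 1. Since G has at least one edge (e.g. g–a), it is not an edgeless graph, so tw(G) ≥ 1. Hence tw(G) = 1 exactly.

Treewidth 1.
One such decomposition:
Bags: B1 = {a, g}  B2 = {b, g}  B3 = {f, g}  B4 = {d, f}  B5 = {b, e}  B6 = {c, g}
Tree: B1–B2, B2–B3, B3–B4, B2–B5, B2–B6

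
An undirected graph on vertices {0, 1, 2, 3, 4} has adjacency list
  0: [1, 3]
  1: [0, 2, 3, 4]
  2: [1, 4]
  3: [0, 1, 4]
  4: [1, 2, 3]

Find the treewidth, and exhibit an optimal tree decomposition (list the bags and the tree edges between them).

Treewidth 2.
One such decomposition:
Bags: B1 = {1, 3, 4}  B2 = {1, 2, 4}  B3 = {0, 1, 3}
Tree: B1–B2, B1–B3

Every bag has size at most 3, so the width is 3 − 1 = 2 and tw(G) ≤ 2. On the other hand G contains the 3-clique {1, 2, 4}. A clique must lie in a single bag of any decomposition, so no decomposition can have width below 2. Hence tw(G) = 2 exactly.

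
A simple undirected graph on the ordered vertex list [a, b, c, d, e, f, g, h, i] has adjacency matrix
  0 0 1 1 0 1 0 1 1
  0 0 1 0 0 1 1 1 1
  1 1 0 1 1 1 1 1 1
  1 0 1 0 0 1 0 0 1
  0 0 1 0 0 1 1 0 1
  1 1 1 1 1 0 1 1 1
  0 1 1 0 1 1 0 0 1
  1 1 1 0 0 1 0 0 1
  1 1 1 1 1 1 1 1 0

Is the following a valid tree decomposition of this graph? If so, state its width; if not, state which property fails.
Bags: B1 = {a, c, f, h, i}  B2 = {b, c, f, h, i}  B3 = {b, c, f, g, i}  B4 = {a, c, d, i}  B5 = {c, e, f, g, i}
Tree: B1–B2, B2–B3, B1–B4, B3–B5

A tree decomposition must satisfy three properties: every vertex lies in some bag; for every edge, both endpoints lie together in some bag; and for every vertex, the bags containing it form a connected subtree. Here edge (f,d) lies in no bag, so the decomposition is invalid.

No — edge (f,d) lies in no bag.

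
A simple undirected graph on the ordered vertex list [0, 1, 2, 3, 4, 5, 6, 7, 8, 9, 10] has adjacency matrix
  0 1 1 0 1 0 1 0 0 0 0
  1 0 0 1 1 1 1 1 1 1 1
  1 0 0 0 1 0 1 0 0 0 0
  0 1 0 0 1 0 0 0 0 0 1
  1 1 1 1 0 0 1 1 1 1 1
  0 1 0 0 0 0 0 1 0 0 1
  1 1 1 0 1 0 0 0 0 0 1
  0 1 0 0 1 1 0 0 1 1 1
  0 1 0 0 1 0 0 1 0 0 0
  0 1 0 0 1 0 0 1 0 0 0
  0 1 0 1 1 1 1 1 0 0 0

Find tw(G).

A width-3 tree decomposition is:
Bags: B1 = {1, 4, 7, 9}  B2 = {1, 4, 7, 10}  B3 = {1, 4, 6, 10}  B4 = {0, 1, 4, 6}  B5 = {0, 2, 4, 6}  B6 = {1, 5, 7, 10}  B7 = {1, 3, 4, 10}  B8 = {1, 4, 7, 8}
Tree: B1–B2, B2–B3, B3–B4, B4–B5, B2–B6, B2–B7, B2–B8
Every bag has size at most 4, so the width is 4 − 1 = 3 and tw(G) ≤ 3. Conversely, {0, 1, 4, 6} is a clique of size 4, and the vertices of any clique must share a bag in every tree decomposition; so some bag has ≥ 4 vertices and tw(G) ≥ 3. Combining the bounds, tw(G) = 3.

3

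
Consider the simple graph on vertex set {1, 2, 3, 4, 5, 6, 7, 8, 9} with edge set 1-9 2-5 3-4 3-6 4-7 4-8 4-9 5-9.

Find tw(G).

A width-1 tree decomposition is:
Bags: B1 = {1, 9}  B2 = {4, 9}  B3 = {3, 4}  B4 = {5, 9}  B5 = {4, 7}  B6 = {4, 8}  B7 = {2, 5}  B8 = {3, 6}
Tree: B1–B2, B2–B3, B1–B4, B2–B5, B5–B6, B4–B7, B3–B8
The largest bag has 2 vertices, giving width 1; this decomposition certifies tw(G) ≤ 1. G has an edge, so its treewidth is at least 1. Combining the bounds, tw(G) = 1.

1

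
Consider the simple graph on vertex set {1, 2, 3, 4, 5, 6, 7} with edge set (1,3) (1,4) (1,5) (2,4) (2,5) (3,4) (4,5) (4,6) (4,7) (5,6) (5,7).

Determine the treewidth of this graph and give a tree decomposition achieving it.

Treewidth 2.
One optimal decomposition is:
Bags: B1 = {1, 4, 5}  B2 = {2, 4, 5}  B3 = {4, 5, 6}  B4 = {1, 3, 4}  B5 = {4, 5, 7}
Tree: B1–B2, B2–B3, B1–B4, B2–B5

The largest bag has 3 vertices, giving width 2; this decomposition certifies tw(G) ≤ 2. For the lower bound, the 3 vertices {1, 3, 4} are pairwise adjacent, and any tree decomposition puts a clique entirely inside one bag — forcing width ≥ 2. Hence tw(G) = 2 exactly.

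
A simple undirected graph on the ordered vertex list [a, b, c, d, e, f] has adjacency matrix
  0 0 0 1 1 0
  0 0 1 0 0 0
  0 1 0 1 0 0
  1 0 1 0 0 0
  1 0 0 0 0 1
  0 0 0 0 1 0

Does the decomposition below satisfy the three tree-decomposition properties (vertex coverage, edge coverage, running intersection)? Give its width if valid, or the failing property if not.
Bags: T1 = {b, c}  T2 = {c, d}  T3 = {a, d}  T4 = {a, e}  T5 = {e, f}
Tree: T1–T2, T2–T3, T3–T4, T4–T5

Yes; width 1.

Every vertex of G appears in some bag (union = {a, b, c, d, e, f}); every edge is covered by a bag; and for each vertex v the set of bags containing v is connected in the bag tree. The decomposition is therefore valid. The largest bag has 2 vertices, so the width is 1.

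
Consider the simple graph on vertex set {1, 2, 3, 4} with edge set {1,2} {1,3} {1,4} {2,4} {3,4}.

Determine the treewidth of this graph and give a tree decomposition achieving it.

Treewidth 2.
Bags: B1 = {1, 2, 4}  B2 = {1, 3, 4}
Tree: B1–B2

Each bag holds 3 vertices, so the decomposition has width 2, which upper-bounds the treewidth. For the lower bound, the 3 vertices {1, 2, 4} are pairwise adjacent, and any tree decomposition puts a clique entirely inside one bag — forcing width ≥ 2. Combining the bounds, tw(G) = 2.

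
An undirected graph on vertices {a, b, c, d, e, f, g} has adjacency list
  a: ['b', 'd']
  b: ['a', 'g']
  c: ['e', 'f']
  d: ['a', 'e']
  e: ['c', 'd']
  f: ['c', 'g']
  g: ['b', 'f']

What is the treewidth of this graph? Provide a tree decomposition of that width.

Treewidth 2.
One such decomposition:
Bags: B1 = {a, d, e}  B2 = {a, b, e}  B3 = {b, e, g}  B4 = {e, f, g}  B5 = {c, e, f}
Tree: B1–B2, B2–B3, B3–B4, B4–B5

Each bag holds 3 vertices, so the decomposition has width 2, which upper-bounds the treewidth. The edges e–d–a–b–g–f–c–e form a cycle, so G is not a tree and its treewidth is at least 2. Hence tw(G) = 2 exactly.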